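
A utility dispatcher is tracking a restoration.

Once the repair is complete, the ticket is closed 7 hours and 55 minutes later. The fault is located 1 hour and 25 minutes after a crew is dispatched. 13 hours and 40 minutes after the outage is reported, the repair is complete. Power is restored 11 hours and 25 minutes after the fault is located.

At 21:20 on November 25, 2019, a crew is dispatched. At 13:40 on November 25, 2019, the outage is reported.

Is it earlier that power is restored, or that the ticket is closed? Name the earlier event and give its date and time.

Power is restored — 10:10 on November 26, 2019

A crew is dispatched: 21:20 Nov 25, 2019.
The fault is located: 21:20 Nov 25, 2019 + 1h25m = 22:45 Nov 25, 2019.
Power is restored: 22:45 Nov 25, 2019 + 11h25m = 10:10 Nov 26, 2019.
The outage is reported: 13:40 Nov 25, 2019.
The repair is complete: 13:40 Nov 25, 2019 + 13h40m = 03:20 Nov 26, 2019.
The ticket is closed: 03:20 Nov 26, 2019 + 7h55m = 11:15 Nov 26, 2019.
Comparing: power is restored at 10:10 Nov 26, 2019 vs the ticket is closed at 11:15 Nov 26, 2019. Earlier: power is restored.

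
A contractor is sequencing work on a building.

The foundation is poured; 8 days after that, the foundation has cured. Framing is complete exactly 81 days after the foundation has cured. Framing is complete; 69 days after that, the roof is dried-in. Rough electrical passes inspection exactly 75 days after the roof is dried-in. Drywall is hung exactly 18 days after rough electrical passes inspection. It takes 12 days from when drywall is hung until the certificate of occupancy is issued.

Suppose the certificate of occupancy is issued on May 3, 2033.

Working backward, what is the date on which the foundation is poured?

The certificate of occupancy is issued: May 3, 2033.
Drywall is hung: May 3, 2033 − 12 days = Apr 21, 2033.
Rough electrical passes inspection: Apr 21, 2033 − 18 days = Apr 3, 2033.
The roof is dried-in: Apr 3, 2033 − 75 days = Jan 18, 2033.
Framing is complete: Jan 18, 2033 − 69 days = Nov 10, 2032.
The foundation has cured: Nov 10, 2032 − 81 days = Aug 21, 2032.
The foundation is poured: Aug 21, 2032 − 8 days = Aug 13, 2032.

Aug 13, 2032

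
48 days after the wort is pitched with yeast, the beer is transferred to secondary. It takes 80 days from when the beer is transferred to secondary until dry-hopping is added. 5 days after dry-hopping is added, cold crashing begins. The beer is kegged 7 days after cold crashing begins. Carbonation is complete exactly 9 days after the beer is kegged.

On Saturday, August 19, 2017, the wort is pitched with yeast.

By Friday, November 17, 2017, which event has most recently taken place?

The wort is pitched with yeast: Aug 19, 2017.
The beer is transferred to secondary: Aug 19, 2017 + 48 days = Oct 6, 2017.
Dry-hopping is added: Oct 6, 2017 + 80 days = Dec 25, 2017.
Cold crashing begins: Dec 25, 2017 + 5 days = Dec 30, 2017.
The beer is kegged: Dec 30, 2017 + 7 days = Jan 6, 2018.
Carbonation is complete: Jan 6, 2018 + 9 days = Jan 15, 2018.
Nov 17, 2017 falls between when the beer is transferred to secondary (Oct 6, 2017) and when dry-hopping is added (Dec 25, 2017).

The beer is transferred to secondary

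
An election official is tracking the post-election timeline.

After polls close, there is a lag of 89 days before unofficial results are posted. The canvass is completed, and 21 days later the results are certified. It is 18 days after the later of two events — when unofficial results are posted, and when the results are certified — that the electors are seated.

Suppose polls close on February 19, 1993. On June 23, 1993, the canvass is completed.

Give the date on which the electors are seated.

Polls close: Feb 19, 1993.
Unofficial results are posted: Feb 19, 1993 + 89 days = May 19, 1993.
The canvass is completed: Jun 23, 1993.
The results are certified: Jun 23, 1993 + 21 days = Jul 14, 1993.
Both prerequisites met — unofficial results are posted (May 19, 1993), the results are certified (Jul 14, 1993); the later is Jul 14, 1993.
The electors are seated: Jul 14, 1993 + 18 days = Aug 1, 1993.

August 1, 1993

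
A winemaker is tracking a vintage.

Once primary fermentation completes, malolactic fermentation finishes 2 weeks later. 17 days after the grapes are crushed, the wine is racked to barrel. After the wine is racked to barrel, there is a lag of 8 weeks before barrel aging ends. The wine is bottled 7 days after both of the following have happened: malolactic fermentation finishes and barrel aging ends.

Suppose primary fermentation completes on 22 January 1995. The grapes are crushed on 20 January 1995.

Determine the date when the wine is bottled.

Primary fermentation completes: Jan 22, 1995.
Malolactic fermentation finishes: Jan 22, 1995 + 2 weeks = Feb 5, 1995.
The grapes are crushed: Jan 20, 1995.
The wine is racked to barrel: Jan 20, 1995 + 17 days = Feb 6, 1995.
Barrel aging ends: Feb 6, 1995 + 8 weeks = Apr 3, 1995.
Both prerequisites met — malolactic fermentation finishes (Feb 5, 1995), barrel aging ends (Apr 3, 1995); the later is Apr 3, 1995.
The wine is bottled: Apr 3, 1995 + 7 days = Apr 10, 1995.

10 April 1995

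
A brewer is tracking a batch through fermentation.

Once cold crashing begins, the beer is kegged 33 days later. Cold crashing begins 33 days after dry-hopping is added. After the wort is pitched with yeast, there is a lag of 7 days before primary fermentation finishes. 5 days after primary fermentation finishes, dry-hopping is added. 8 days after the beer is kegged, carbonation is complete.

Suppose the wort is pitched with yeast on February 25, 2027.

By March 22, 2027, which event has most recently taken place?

Dry-hopping is added

The wort is pitched with yeast: Feb 25, 2027.
Primary fermentation finishes: Feb 25, 2027 + 7 days = Mar 4, 2027.
Dry-hopping is added: Mar 4, 2027 + 5 days = Mar 9, 2027.
Cold crashing begins: Mar 9, 2027 + 33 days = Apr 11, 2027.
The beer is kegged: Apr 11, 2027 + 33 days = May 14, 2027.
Carbonation is complete: May 14, 2027 + 8 days = May 22, 2027.
Mar 22, 2027 falls between when dry-hopping is added (Mar 9, 2027) and when cold crashing begins (Apr 11, 2027).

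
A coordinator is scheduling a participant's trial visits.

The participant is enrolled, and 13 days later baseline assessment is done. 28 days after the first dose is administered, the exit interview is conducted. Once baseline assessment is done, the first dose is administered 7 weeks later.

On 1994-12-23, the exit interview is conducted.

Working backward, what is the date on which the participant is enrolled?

1994-09-24

The exit interview is conducted: Dec 23, 1994.
The first dose is administered: Dec 23, 1994 − 28 days = Nov 25, 1994.
Baseline assessment is done: Nov 25, 1994 − 7 weeks = Oct 7, 1994.
The participant is enrolled: Oct 7, 1994 − 13 days = Sep 24, 1994.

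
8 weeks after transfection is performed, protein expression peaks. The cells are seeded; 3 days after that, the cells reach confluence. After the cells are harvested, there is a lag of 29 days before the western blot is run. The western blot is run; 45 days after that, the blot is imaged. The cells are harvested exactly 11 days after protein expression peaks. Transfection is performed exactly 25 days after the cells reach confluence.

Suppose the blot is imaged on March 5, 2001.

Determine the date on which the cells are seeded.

The blot is imaged: Mar 5, 2001.
The western blot is run: Mar 5, 2001 − 45 days = Jan 19, 2001.
The cells are harvested: Jan 19, 2001 − 29 days = Dec 21, 2000.
Protein expression peaks: Dec 21, 2000 − 11 days = Dec 10, 2000.
Transfection is performed: Dec 10, 2000 − 8 weeks = Oct 15, 2000.
The cells reach confluence: Oct 15, 2000 − 25 days = Sep 20, 2000.
The cells are seeded: Sep 20, 2000 − 3 days = Sep 17, 2000.

September 17, 2000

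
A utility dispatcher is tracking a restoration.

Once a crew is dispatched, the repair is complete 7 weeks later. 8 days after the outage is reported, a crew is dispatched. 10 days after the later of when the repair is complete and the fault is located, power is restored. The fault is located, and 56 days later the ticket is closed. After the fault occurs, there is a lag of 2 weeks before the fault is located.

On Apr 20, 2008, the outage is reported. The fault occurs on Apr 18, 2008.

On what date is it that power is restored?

Jun 26, 2008

The outage is reported: Apr 20, 2008.
A crew is dispatched: Apr 20, 2008 + 8 days = Apr 28, 2008.
The repair is complete: Apr 28, 2008 + 7 weeks = Jun 16, 2008.
The fault occurs: Apr 18, 2008.
The fault is located: Apr 18, 2008 + 2 weeks = May 2, 2008.
Both prerequisites met — the repair is complete (Jun 16, 2008), the fault is located (May 2, 2008); the later is Jun 16, 2008.
Power is restored: Jun 16, 2008 + 10 days = Jun 26, 2008.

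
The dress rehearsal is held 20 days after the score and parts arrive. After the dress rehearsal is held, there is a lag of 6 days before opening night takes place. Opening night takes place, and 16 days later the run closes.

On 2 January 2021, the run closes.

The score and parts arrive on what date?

21 November 2020

The run closes: Jan 2, 2021.
Opening night takes place: Jan 2, 2021 − 16 days = Dec 17, 2020.
The dress rehearsal is held: Dec 17, 2020 − 6 days = Dec 11, 2020.
The score and parts arrive: Dec 11, 2020 − 20 days = Nov 21, 2020.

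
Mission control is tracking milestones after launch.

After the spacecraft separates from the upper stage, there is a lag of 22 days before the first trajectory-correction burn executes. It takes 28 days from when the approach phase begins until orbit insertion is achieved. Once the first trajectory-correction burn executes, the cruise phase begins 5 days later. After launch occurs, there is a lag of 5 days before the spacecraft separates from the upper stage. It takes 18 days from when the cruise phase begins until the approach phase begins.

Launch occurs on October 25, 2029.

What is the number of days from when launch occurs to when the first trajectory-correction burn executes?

Causal path: launch occurs → the spacecraft separates from the upper stage → the first trajectory-correction burn executes.
Total delay along the path: 5 + 22 = 27 days.

27 days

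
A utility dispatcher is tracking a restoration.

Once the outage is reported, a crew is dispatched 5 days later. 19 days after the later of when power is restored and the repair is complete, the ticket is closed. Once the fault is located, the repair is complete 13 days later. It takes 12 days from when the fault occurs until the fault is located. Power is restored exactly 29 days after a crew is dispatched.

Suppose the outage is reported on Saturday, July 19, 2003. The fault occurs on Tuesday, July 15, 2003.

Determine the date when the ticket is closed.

Wednesday, September 10, 2003

The outage is reported: Jul 19, 2003.
A crew is dispatched: Jul 19, 2003 + 5 days = Jul 24, 2003.
Power is restored: Jul 24, 2003 + 29 days = Aug 22, 2003.
The fault occurs: Jul 15, 2003.
The fault is located: Jul 15, 2003 + 12 days = Jul 27, 2003.
The repair is complete: Jul 27, 2003 + 13 days = Aug 9, 2003.
Both prerequisites met — power is restored (Aug 22, 2003), the repair is complete (Aug 9, 2003); the later is Aug 22, 2003.
The ticket is closed: Aug 22, 2003 + 19 days = Sep 10, 2003.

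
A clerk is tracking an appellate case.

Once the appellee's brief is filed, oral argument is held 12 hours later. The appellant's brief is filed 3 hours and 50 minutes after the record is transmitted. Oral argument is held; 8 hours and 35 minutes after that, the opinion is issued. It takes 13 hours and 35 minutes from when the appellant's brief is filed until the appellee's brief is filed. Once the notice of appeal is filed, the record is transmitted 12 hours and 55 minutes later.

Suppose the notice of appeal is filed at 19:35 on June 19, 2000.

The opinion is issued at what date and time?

22:30 on June 21, 2000

The notice of appeal is filed: 19:35 Jun 19, 2000.
The record is transmitted: 19:35 Jun 19, 2000 + 12h55m = 08:30 Jun 20, 2000.
The appellant's brief is filed: 08:30 Jun 20, 2000 + 3h50m = 12:20 Jun 20, 2000.
The appellee's brief is filed: 12:20 Jun 20, 2000 + 13h35m = 01:55 Jun 21, 2000.
Oral argument is held: 01:55 Jun 21, 2000 + 12h = 13:55 Jun 21, 2000.
The opinion is issued: 13:55 Jun 21, 2000 + 8h35m = 22:30 Jun 21, 2000.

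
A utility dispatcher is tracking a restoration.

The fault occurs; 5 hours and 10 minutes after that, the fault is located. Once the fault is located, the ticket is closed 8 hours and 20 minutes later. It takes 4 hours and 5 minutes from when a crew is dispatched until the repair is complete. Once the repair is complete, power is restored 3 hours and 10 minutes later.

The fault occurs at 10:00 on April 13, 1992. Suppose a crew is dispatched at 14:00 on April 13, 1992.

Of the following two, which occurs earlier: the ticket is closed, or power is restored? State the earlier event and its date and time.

Power is restored — 21:15 on April 13, 1992

The fault occurs: 10:00 Apr 13, 1992.
The fault is located: 10:00 Apr 13, 1992 + 5h10m = 15:10 Apr 13, 1992.
The ticket is closed: 15:10 Apr 13, 1992 + 8h20m = 23:30 Apr 13, 1992.
A crew is dispatched: 14:00 Apr 13, 1992.
The repair is complete: 14:00 Apr 13, 1992 + 4h05m = 18:05 Apr 13, 1992.
Power is restored: 18:05 Apr 13, 1992 + 3h10m = 21:15 Apr 13, 1992.
Comparing: the ticket is closed at 23:30 Apr 13, 1992 vs power is restored at 21:15 Apr 13, 1992. Earlier: power is restored.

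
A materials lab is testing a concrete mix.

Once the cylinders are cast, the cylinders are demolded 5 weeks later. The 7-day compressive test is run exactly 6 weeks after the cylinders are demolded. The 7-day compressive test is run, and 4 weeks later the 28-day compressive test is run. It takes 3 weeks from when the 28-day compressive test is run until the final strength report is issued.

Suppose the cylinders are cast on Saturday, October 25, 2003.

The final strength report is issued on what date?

The cylinders are cast: Oct 25, 2003.
The cylinders are demolded: Oct 25, 2003 + 5 weeks = Nov 29, 2003.
The 7-day compressive test is run: Nov 29, 2003 + 6 weeks = Jan 10, 2004.
The 28-day compressive test is run: Jan 10, 2004 + 4 weeks = Feb 7, 2004.
The final strength report is issued: Feb 7, 2004 + 3 weeks = Feb 28, 2004.

Saturday, February 28, 2004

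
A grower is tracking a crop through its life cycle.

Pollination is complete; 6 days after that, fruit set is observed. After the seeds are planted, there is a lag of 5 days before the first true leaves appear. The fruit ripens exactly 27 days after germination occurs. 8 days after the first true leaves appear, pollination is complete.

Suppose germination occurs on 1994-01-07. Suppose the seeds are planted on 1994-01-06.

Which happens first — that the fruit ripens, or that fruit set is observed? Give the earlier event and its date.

Germination occurs: Jan 7, 1994.
The fruit ripens: Jan 7, 1994 + 27 days = Feb 3, 1994.
The seeds are planted: Jan 6, 1994.
The first true leaves appear: Jan 6, 1994 + 5 days = Jan 11, 1994.
Pollination is complete: Jan 11, 1994 + 8 days = Jan 19, 1994.
Fruit set is observed: Jan 19, 1994 + 6 days = Jan 25, 1994.
Comparing: the fruit ripens on Feb 3, 1994 vs fruit set is observed on Jan 25, 1994. Earlier: fruit set is observed.

Fruit set is observed — 1994-01-25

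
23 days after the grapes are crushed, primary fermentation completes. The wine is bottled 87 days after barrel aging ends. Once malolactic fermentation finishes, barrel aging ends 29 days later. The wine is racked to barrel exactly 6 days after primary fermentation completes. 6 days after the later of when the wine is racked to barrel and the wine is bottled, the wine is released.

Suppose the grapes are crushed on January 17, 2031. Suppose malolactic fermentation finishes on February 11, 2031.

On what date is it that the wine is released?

The grapes are crushed: Jan 17, 2031.
Primary fermentation completes: Jan 17, 2031 + 23 days = Feb 9, 2031.
The wine is racked to barrel: Feb 9, 2031 + 6 days = Feb 15, 2031.
Malolactic fermentation finishes: Feb 11, 2031.
Barrel aging ends: Feb 11, 2031 + 29 days = Mar 12, 2031.
The wine is bottled: Mar 12, 2031 + 87 days = Jun 7, 2031.
Both prerequisites met — the wine is racked to barrel (Feb 15, 2031), the wine is bottled (Jun 7, 2031); the later is Jun 7, 2031.
The wine is released: Jun 7, 2031 + 6 days = Jun 13, 2031.

June 13, 2031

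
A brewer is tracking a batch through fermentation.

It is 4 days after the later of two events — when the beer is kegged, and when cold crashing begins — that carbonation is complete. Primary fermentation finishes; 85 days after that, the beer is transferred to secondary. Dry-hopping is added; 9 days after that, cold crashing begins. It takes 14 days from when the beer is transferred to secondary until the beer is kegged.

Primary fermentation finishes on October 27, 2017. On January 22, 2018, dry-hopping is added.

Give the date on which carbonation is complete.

Primary fermentation finishes: Oct 27, 2017.
The beer is transferred to secondary: Oct 27, 2017 + 85 days = Jan 20, 2018.
The beer is kegged: Jan 20, 2018 + 14 days = Feb 3, 2018.
Dry-hopping is added: Jan 22, 2018.
Cold crashing begins: Jan 22, 2018 + 9 days = Jan 31, 2018.
Both prerequisites met — the beer is kegged (Feb 3, 2018), cold crashing begins (Jan 31, 2018); the later is Feb 3, 2018.
Carbonation is complete: Feb 3, 2018 + 4 days = Feb 7, 2018.

February 7, 2018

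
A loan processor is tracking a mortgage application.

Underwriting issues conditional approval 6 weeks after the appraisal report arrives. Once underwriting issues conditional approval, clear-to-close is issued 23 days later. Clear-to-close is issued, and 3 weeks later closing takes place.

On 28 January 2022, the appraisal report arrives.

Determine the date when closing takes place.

The appraisal report arrives: Jan 28, 2022.
Underwriting issues conditional approval: Jan 28, 2022 + 6 weeks = Mar 11, 2022.
Clear-to-close is issued: Mar 11, 2022 + 23 days = Apr 3, 2022.
Closing takes place: Apr 3, 2022 + 3 weeks = Apr 24, 2022.

24 April 2022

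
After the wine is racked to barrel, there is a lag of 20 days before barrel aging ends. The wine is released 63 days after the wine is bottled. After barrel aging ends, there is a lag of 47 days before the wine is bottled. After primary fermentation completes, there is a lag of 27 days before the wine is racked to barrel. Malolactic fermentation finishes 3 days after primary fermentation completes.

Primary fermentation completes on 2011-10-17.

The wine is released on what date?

2012-03-22

Primary fermentation completes: Oct 17, 2011.
The wine is racked to barrel: Oct 17, 2011 + 27 days = Nov 13, 2011.
Barrel aging ends: Nov 13, 2011 + 20 days = Dec 3, 2011.
The wine is bottled: Dec 3, 2011 + 47 days = Jan 19, 2012.
The wine is released: Jan 19, 2012 + 63 days = Mar 22, 2012.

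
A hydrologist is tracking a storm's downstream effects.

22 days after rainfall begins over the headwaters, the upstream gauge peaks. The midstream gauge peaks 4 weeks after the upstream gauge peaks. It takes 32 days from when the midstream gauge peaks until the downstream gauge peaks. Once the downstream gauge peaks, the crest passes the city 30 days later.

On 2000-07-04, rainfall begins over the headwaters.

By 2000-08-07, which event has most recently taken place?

The upstream gauge peaks

Rainfall begins over the headwaters: Jul 4, 2000.
The upstream gauge peaks: Jul 4, 2000 + 22 days = Jul 26, 2000.
The midstream gauge peaks: Jul 26, 2000 + 4 weeks = Aug 23, 2000.
The downstream gauge peaks: Aug 23, 2000 + 32 days = Sep 24, 2000.
The crest passes the city: Sep 24, 2000 + 30 days = Oct 24, 2000.
Aug 7, 2000 falls between when the upstream gauge peaks (Jul 26, 2000) and when the midstream gauge peaks (Aug 23, 2000).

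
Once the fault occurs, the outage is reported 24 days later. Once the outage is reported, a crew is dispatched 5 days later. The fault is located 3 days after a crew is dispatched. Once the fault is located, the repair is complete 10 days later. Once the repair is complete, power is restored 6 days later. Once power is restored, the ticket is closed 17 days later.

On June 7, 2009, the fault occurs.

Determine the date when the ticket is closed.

The fault occurs: Jun 7, 2009.
The outage is reported: Jun 7, 2009 + 24 days = Jul 1, 2009.
A crew is dispatched: Jul 1, 2009 + 5 days = Jul 6, 2009.
The fault is located: Jul 6, 2009 + 3 days = Jul 9, 2009.
The repair is complete: Jul 9, 2009 + 10 days = Jul 19, 2009.
Power is restored: Jul 19, 2009 + 6 days = Jul 25, 2009.
The ticket is closed: Jul 25, 2009 + 17 days = Aug 11, 2009.

August 11, 2009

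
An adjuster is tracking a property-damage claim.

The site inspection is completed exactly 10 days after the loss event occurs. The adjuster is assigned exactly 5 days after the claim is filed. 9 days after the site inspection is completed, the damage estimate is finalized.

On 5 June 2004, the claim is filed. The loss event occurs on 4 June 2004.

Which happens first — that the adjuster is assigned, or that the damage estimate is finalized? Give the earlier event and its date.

The claim is filed: Jun 5, 2004.
The adjuster is assigned: Jun 5, 2004 + 5 days = Jun 10, 2004.
The loss event occurs: Jun 4, 2004.
The site inspection is completed: Jun 4, 2004 + 10 days = Jun 14, 2004.
The damage estimate is finalized: Jun 14, 2004 + 9 days = Jun 23, 2004.
Comparing: the adjuster is assigned on Jun 10, 2004 vs the damage estimate is finalized on Jun 23, 2004. Earlier: the adjuster is assigned.

The adjuster is assigned — 10 June 2004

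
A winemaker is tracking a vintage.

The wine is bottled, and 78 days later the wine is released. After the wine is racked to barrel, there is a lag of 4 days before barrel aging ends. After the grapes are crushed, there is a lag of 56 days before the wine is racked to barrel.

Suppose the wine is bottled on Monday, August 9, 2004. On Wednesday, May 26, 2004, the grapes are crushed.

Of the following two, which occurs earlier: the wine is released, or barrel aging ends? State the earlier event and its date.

The wine is bottled: Aug 9, 2004.
The wine is released: Aug 9, 2004 + 78 days = Oct 26, 2004.
The grapes are crushed: May 26, 2004.
The wine is racked to barrel: May 26, 2004 + 56 days = Jul 21, 2004.
Barrel aging ends: Jul 21, 2004 + 4 days = Jul 25, 2004.
Comparing: the wine is released on Oct 26, 2004 vs barrel aging ends on Jul 25, 2004. Earlier: barrel aging ends.

Barrel aging ends — Sunday, July 25, 2004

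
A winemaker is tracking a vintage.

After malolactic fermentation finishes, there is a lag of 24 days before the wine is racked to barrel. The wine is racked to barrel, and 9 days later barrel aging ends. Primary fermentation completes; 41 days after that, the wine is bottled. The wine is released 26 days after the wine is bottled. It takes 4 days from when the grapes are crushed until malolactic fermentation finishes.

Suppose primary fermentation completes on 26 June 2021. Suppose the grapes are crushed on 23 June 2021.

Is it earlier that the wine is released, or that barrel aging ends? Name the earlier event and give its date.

Primary fermentation completes: Jun 26, 2021.
The wine is bottled: Jun 26, 2021 + 41 days = Aug 6, 2021.
The wine is released: Aug 6, 2021 + 26 days = Sep 1, 2021.
The grapes are crushed: Jun 23, 2021.
Malolactic fermentation finishes: Jun 23, 2021 + 4 days = Jun 27, 2021.
The wine is racked to barrel: Jun 27, 2021 + 24 days = Jul 21, 2021.
Barrel aging ends: Jul 21, 2021 + 9 days = Jul 30, 2021.
Comparing: the wine is released on Sep 1, 2021 vs barrel aging ends on Jul 30, 2021. Earlier: barrel aging ends.

Barrel aging ends — 30 July 2021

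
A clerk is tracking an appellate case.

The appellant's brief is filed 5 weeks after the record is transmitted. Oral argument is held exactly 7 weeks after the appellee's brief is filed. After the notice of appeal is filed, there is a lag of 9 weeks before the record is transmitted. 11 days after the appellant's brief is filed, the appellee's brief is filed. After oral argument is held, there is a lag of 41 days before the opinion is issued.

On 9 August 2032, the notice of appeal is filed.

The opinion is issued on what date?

The notice of appeal is filed: Aug 9, 2032.
The record is transmitted: Aug 9, 2032 + 9 weeks = Oct 11, 2032.
The appellant's brief is filed: Oct 11, 2032 + 5 weeks = Nov 15, 2032.
The appellee's brief is filed: Nov 15, 2032 + 11 days = Nov 26, 2032.
Oral argument is held: Nov 26, 2032 + 7 weeks = Jan 14, 2033.
The opinion is issued: Jan 14, 2033 + 41 days = Feb 24, 2033.

24 February 2033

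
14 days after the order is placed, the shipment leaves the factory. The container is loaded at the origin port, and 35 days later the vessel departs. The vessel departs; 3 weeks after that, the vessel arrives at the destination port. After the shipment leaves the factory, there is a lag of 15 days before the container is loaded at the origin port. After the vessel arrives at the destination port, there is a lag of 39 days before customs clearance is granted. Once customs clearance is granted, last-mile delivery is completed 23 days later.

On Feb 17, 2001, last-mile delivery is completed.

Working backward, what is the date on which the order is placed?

Sep 23, 2000

Last-mile delivery is completed: Feb 17, 2001.
Customs clearance is granted: Feb 17, 2001 − 23 days = Jan 25, 2001.
The vessel arrives at the destination port: Jan 25, 2001 − 39 days = Dec 17, 2000.
The vessel departs: Dec 17, 2000 − 3 weeks = Nov 26, 2000.
The container is loaded at the origin port: Nov 26, 2000 − 35 days = Oct 22, 2000.
The shipment leaves the factory: Oct 22, 2000 − 15 days = Oct 7, 2000.
The order is placed: Oct 7, 2000 − 14 days = Sep 23, 2000.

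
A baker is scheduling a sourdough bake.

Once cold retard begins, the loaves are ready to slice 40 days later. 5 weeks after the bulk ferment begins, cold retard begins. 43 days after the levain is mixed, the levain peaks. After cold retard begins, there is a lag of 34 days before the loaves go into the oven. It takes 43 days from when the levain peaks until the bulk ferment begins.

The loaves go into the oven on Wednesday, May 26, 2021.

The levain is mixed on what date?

The loaves go into the oven: May 26, 2021.
Cold retard begins: May 26, 2021 − 34 days = Apr 22, 2021.
The bulk ferment begins: Apr 22, 2021 − 5 weeks = Mar 18, 2021.
The levain peaks: Mar 18, 2021 − 43 days = Feb 3, 2021.
The levain is mixed: Feb 3, 2021 − 43 days = Dec 22, 2020.

Tuesday, December 22, 2020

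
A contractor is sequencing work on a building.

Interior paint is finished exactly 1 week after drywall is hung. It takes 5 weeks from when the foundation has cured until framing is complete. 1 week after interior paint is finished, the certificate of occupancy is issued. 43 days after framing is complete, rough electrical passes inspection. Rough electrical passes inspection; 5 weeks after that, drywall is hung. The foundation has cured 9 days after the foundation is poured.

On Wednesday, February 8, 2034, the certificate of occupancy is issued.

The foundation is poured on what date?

The certificate of occupancy is issued: Feb 8, 2034.
Interior paint is finished: Feb 8, 2034 − 1 week = Feb 1, 2034.
Drywall is hung: Feb 1, 2034 − 1 week = Jan 25, 2034.
Rough electrical passes inspection: Jan 25, 2034 − 5 weeks = Dec 21, 2033.
Framing is complete: Dec 21, 2033 − 43 days = Nov 8, 2033.
The foundation has cured: Nov 8, 2033 − 5 weeks = Oct 4, 2033.
The foundation is poured: Oct 4, 2033 − 9 days = Sep 25, 2033.

Sunday, September 25, 2033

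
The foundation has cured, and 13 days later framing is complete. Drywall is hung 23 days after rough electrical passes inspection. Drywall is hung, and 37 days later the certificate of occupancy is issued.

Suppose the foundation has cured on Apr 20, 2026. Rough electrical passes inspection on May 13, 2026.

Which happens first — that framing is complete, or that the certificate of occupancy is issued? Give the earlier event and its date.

Framing is complete — May 3, 2026

The foundation has cured: Apr 20, 2026.
Framing is complete: Apr 20, 2026 + 13 days = May 3, 2026.
Rough electrical passes inspection: May 13, 2026.
Drywall is hung: May 13, 2026 + 23 days = Jun 5, 2026.
The certificate of occupancy is issued: Jun 5, 2026 + 37 days = Jul 12, 2026.
Comparing: framing is complete on May 3, 2026 vs the certificate of occupancy is issued on Jul 12, 2026. Earlier: framing is complete.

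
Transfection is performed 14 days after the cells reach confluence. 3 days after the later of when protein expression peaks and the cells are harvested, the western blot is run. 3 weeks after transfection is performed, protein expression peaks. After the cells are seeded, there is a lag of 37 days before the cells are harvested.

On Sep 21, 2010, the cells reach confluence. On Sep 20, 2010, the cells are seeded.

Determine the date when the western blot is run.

Oct 30, 2010

The cells reach confluence: Sep 21, 2010.
Transfection is performed: Sep 21, 2010 + 14 days = Oct 5, 2010.
Protein expression peaks: Oct 5, 2010 + 3 weeks = Oct 26, 2010.
The cells are seeded: Sep 20, 2010.
The cells are harvested: Sep 20, 2010 + 37 days = Oct 27, 2010.
Both prerequisites met — protein expression peaks (Oct 26, 2010), the cells are harvested (Oct 27, 2010); the later is Oct 27, 2010.
The western blot is run: Oct 27, 2010 + 3 days = Oct 30, 2010.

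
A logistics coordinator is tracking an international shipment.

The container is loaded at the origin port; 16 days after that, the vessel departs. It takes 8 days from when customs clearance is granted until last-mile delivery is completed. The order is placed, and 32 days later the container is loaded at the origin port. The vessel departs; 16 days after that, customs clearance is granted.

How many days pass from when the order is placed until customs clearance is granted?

Causal path: the order is placed → the container is loaded at the origin port → the vessel departs → customs clearance is granted.
Total delay along the path: 32 + 16 + 16 = 64 days.

64 days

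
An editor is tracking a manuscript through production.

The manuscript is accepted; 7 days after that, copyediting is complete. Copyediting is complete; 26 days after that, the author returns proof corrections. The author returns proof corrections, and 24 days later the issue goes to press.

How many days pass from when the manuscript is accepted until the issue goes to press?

57 days

Causal path: the manuscript is accepted → copyediting is complete → the author returns proof corrections → the issue goes to press.
Total delay along the path: 7 + 26 + 24 = 57 days.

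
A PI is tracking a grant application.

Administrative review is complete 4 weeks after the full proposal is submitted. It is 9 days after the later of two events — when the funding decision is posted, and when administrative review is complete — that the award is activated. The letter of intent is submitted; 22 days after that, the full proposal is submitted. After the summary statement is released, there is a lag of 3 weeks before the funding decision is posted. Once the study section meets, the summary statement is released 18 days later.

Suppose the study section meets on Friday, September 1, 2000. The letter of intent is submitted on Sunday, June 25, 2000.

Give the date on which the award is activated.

The study section meets: Sep 1, 2000.
The summary statement is released: Sep 1, 2000 + 18 days = Sep 19, 2000.
The funding decision is posted: Sep 19, 2000 + 3 weeks = Oct 10, 2000.
The letter of intent is submitted: Jun 25, 2000.
The full proposal is submitted: Jun 25, 2000 + 22 days = Jul 17, 2000.
Administrative review is complete: Jul 17, 2000 + 4 weeks = Aug 14, 2000.
Both prerequisites met — the funding decision is posted (Oct 10, 2000), administrative review is complete (Aug 14, 2000); the later is Oct 10, 2000.
The award is activated: Oct 10, 2000 + 9 days = Oct 19, 2000.

Thursday, October 19, 2000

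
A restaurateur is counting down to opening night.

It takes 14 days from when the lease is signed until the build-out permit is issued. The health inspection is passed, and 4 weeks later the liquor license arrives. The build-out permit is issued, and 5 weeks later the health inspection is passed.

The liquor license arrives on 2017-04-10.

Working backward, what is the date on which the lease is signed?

2017-01-23

The liquor license arrives: Apr 10, 2017.
The health inspection is passed: Apr 10, 2017 − 4 weeks = Mar 13, 2017.
The build-out permit is issued: Mar 13, 2017 − 5 weeks = Feb 6, 2017.
The lease is signed: Feb 6, 2017 − 14 days = Jan 23, 2017.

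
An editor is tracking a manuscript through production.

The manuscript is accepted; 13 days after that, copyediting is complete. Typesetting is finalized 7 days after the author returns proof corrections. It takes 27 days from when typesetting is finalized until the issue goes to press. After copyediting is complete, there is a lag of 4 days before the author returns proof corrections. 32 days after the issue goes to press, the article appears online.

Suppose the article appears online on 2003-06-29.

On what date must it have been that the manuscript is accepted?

2003-04-07

The article appears online: Jun 29, 2003.
The issue goes to press: Jun 29, 2003 − 32 days = May 28, 2003.
Typesetting is finalized: May 28, 2003 − 27 days = May 1, 2003.
The author returns proof corrections: May 1, 2003 − 7 days = Apr 24, 2003.
Copyediting is complete: Apr 24, 2003 − 4 days = Apr 20, 2003.
The manuscript is accepted: Apr 20, 2003 − 13 days = Apr 7, 2003.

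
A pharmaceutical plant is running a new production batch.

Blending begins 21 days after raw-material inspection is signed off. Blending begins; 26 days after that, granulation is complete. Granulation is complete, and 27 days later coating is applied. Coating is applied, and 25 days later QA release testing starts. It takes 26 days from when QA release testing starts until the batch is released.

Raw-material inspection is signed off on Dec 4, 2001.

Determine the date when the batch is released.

Apr 8, 2002

Raw-material inspection is signed off: Dec 4, 2001.
Blending begins: Dec 4, 2001 + 21 days = Dec 25, 2001.
Granulation is complete: Dec 25, 2001 + 26 days = Jan 20, 2002.
Coating is applied: Jan 20, 2002 + 27 days = Feb 16, 2002.
QA release testing starts: Feb 16, 2002 + 25 days = Mar 13, 2002.
The batch is released: Mar 13, 2002 + 26 days = Apr 8, 2002.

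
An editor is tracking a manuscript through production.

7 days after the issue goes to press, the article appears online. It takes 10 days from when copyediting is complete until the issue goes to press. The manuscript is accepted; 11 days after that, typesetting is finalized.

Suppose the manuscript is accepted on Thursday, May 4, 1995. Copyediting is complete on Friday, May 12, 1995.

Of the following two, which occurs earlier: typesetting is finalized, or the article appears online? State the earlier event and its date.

The manuscript is accepted: May 4, 1995.
Typesetting is finalized: May 4, 1995 + 11 days = May 15, 1995.
Copyediting is complete: May 12, 1995.
The issue goes to press: May 12, 1995 + 10 days = May 22, 1995.
The article appears online: May 22, 1995 + 7 days = May 29, 1995.
Comparing: typesetting is finalized on May 15, 1995 vs the article appears online on May 29, 1995. Earlier: typesetting is finalized.

Typesetting is finalized — Monday, May 15, 1995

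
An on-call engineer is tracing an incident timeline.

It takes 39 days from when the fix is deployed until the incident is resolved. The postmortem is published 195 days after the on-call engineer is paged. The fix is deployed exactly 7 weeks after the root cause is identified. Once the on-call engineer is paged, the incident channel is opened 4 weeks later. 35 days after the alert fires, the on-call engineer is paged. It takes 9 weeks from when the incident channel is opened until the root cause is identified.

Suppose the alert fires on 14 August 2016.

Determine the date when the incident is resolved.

16 March 2017

The alert fires: Aug 14, 2016.
The on-call engineer is paged: Aug 14, 2016 + 35 days = Sep 18, 2016.
The incident channel is opened: Sep 18, 2016 + 4 weeks = Oct 16, 2016.
The root cause is identified: Oct 16, 2016 + 9 weeks = Dec 18, 2016.
The fix is deployed: Dec 18, 2016 + 7 weeks = Feb 5, 2017.
The incident is resolved: Feb 5, 2017 + 39 days = Mar 16, 2017.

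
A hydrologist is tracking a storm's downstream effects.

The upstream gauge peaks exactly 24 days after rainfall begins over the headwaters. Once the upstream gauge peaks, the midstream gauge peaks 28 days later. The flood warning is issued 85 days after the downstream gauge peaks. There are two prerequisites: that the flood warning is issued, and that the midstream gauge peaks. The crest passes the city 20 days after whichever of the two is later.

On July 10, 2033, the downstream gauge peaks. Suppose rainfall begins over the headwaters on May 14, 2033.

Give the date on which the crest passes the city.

The downstream gauge peaks: Jul 10, 2033.
The flood warning is issued: Jul 10, 2033 + 85 days = Oct 3, 2033.
Rainfall begins over the headwaters: May 14, 2033.
The upstream gauge peaks: May 14, 2033 + 24 days = Jun 7, 2033.
The midstream gauge peaks: Jun 7, 2033 + 28 days = Jul 5, 2033.
Both prerequisites met — the flood warning is issued (Oct 3, 2033), the midstream gauge peaks (Jul 5, 2033); the later is Oct 3, 2033.
The crest passes the city: Oct 3, 2033 + 20 days = Oct 23, 2033.

October 23, 2033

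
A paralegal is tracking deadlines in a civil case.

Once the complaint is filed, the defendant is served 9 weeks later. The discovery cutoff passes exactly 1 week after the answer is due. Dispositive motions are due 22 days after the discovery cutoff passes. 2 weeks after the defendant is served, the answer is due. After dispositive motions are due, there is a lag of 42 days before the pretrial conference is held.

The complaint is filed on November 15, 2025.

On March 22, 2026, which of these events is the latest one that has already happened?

Dispositive motions are due

The complaint is filed: Nov 15, 2025.
The defendant is served: Nov 15, 2025 + 9 weeks = Jan 17, 2026.
The answer is due: Jan 17, 2026 + 2 weeks = Jan 31, 2026.
The discovery cutoff passes: Jan 31, 2026 + 1 week = Feb 7, 2026.
Dispositive motions are due: Feb 7, 2026 + 22 days = Mar 1, 2026.
The pretrial conference is held: Mar 1, 2026 + 42 days = Apr 12, 2026.
Mar 22, 2026 falls between when dispositive motions are due (Mar 1, 2026) and when the pretrial conference is held (Apr 12, 2026).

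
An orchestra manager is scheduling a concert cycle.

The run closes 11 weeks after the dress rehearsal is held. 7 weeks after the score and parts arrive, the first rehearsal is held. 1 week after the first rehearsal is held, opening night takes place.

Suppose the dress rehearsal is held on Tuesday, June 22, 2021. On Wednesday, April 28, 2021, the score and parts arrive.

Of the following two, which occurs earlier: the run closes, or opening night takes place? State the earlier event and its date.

Opening night takes place — Wednesday, June 23, 2021

The dress rehearsal is held: Jun 22, 2021.
The run closes: Jun 22, 2021 + 11 weeks = Sep 7, 2021.
The score and parts arrive: Apr 28, 2021.
The first rehearsal is held: Apr 28, 2021 + 7 weeks = Jun 16, 2021.
Opening night takes place: Jun 16, 2021 + 1 week = Jun 23, 2021.
Comparing: the run closes on Sep 7, 2021 vs opening night takes place on Jun 23, 2021. Earlier: opening night takes place.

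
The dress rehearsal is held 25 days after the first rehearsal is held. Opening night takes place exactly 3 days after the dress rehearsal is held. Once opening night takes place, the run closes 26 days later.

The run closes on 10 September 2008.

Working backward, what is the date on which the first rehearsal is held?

The run closes: Sep 10, 2008.
Opening night takes place: Sep 10, 2008 − 26 days = Aug 15, 2008.
The dress rehearsal is held: Aug 15, 2008 − 3 days = Aug 12, 2008.
The first rehearsal is held: Aug 12, 2008 − 25 days = Jul 18, 2008.

18 July 2008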